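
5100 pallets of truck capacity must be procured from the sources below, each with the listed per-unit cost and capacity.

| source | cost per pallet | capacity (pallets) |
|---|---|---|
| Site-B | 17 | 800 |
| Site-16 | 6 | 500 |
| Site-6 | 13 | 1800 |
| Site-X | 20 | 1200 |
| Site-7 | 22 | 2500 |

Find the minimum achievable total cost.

Cheapest first:
Site-16 (6): use full 500 → 4600 pallets to go.
Site-6 at 13: take all 1800 pallets → 2800 still needed.
Site-B (17): use full 800 → 2000 pallets to go.
Site-X at 20: take all 1200 pallets → 800 still needed.
Take 800 from Site-7 at 22 to finish.
Cost = 500×6 + 1800×13 + 800×17 + 1200×20 + 800×22 = 81600.

81600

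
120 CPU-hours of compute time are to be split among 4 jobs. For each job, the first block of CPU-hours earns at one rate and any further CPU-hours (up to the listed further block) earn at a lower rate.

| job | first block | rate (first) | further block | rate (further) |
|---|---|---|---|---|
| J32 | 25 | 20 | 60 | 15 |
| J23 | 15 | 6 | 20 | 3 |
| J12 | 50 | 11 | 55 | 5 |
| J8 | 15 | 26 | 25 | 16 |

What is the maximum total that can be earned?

2115

Rank every tier by rate: J8/T1 26 > J32/T1 20 > J8/T2 16 > J32/T2 15 > J12/T1 11 > J23/T1 6 > J12/T2 5 > J23/T2 3.
J8/T1 (26): +15 — 105 left.
J32 T1 at 20: fill all 25 — 80 left.
Fill J8 T2 block (25 at 16) — 55 left.
J32/T2: +55 of 60 at 15; pool empty.
Total = 26×15 + 20×25 + 16×25 + 15×55 = 2115.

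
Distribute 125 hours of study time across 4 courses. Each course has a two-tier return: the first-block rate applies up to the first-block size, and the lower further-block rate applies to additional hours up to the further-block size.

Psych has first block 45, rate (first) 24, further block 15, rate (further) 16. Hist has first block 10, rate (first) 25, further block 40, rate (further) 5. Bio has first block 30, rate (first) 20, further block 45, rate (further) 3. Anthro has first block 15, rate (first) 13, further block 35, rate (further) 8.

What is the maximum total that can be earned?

2445

Rank every tier by rate: Hist/T1 25 > Psych/T1 24 > Bio/T1 20 > Psych/T2 16 > Anthro/T1 13 > Anthro/T2 8 > Hist/T2 5 > Bio/T2 3.
Fill Hist T1 block (10 at 25) — 115 left.
Fill Psych T1 block (45 at 24) — 70 left.
Bio/T1 (20): +30 — 40 left.
Fill Psych T2 block (15 at 16) — 25 left.
Anthro/T1 (13): +15 — 10 left.
Anthro/T2: +10 of 35 at 8; pool empty.
Total = 25×10 + 24×45 + 20×30 + 16×15 + 13×15 + 8×10 = 2445.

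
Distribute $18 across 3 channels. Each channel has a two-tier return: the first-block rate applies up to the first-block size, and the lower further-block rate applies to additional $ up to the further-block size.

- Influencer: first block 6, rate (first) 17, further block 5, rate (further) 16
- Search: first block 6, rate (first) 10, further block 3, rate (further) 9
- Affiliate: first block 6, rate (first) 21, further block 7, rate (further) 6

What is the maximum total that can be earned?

318

Treat each block as its own option and order by rate: Affiliate/tier1 21 > Influencer/tier1 17 > Influencer/tier2 16 > Search/tier1 10 > Search/tier2 9 > Affiliate/tier2 6.
Fill Affiliate tier1 block (6 at 21) ; 12 left.
Influencer/tier1 (17): +6 ; 6 left.
Fill Influencer tier2 block (5 at 16) ; 1 left.
Search/tier1: +1 of 6 at 10; pool empty.
Total = 21×6 + 17×6 + 16×5 + 10×1 = 318.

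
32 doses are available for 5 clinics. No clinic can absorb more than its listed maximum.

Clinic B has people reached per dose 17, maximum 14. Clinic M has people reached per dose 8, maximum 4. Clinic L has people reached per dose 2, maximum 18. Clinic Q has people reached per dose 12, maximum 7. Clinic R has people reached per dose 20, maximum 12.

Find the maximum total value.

Rank by people reached per dose: Clinic R 20 > Clinic B 17 > Clinic Q 12 > Clinic M 8 > Clinic L 2.
Clinic R takes 12 to reach its cap of 12 — 20 left.
Give Clinic B 14 to hit its cap of 14 — 6 left.
Clinic Q has room for 7 but only 6 remain, so it gets 6.
Total = 17×14 + 12×6 + 20×12 = 550.

550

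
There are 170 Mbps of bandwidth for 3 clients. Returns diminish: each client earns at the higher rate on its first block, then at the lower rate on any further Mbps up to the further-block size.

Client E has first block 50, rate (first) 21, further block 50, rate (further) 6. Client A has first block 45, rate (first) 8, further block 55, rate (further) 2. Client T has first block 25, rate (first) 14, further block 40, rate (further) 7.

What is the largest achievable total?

Rank every tier by rate: Client E/tier1 21 > Client T/tier1 14 > Client A/tier1 8 > Client T/tier2 7 > Client E/tier2 6 > Client A/tier2 2.
Client E/tier1 (21): +50 — 120 left.
Fill Client T tier1 block (25 at 14) — 95 left.
Client A/tier1 (8): +45 — 50 left.
Client T tier2 at 7: fill all 40 — 10 left.
10 remain; put them into Client E tier2 at 6.
Total = 21×50 + 14×25 + 8×45 + 7×40 + 6×10 = 2100.

2100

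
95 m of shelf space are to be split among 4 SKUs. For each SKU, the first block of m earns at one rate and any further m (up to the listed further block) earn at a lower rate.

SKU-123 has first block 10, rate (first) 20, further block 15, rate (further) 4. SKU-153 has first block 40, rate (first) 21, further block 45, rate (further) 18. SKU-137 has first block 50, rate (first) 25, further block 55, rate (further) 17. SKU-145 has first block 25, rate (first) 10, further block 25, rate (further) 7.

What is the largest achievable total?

2190

Rank every tier by rate: SKU-137/T1 25 > SKU-153/T1 21 > SKU-123/T1 20 > SKU-153/T2 18 > SKU-137/T2 17 > SKU-145/T1 10 > SKU-145/T2 7 > SKU-123/T2 4.
SKU-137/T1 (25): +50 — 45 left.
SKU-153 T1 at 21: fill all 40 — 5 left.
SKU-123/T1: +5 of 10 at 20; pool empty.
Total = 25×50 + 21×40 + 20×5 = 2190.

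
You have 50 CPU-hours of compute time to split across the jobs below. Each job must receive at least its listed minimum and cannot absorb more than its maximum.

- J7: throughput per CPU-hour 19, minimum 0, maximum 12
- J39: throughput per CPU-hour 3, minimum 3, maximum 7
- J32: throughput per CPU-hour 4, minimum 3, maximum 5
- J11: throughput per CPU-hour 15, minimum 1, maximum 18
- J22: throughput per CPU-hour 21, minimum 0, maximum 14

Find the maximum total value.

813

Meeting every minimum uses 0+3+3+1+0 = 7 CPU-hours, leaving 43.
Rank by throughput per CPU-hour: J22 21 > J7 19 > J11 15 > J32 4 > J39 3.
J22 takes 14 more to reach its cap of 14 → 29 left.
J7 takes 12 more to reach its cap of 12 → 17 left.
J11: +17 to 18 (cap) → 0 left.
Total = 19×12 + 3×3 + 4×3 + 15×18 + 21×14 = 813.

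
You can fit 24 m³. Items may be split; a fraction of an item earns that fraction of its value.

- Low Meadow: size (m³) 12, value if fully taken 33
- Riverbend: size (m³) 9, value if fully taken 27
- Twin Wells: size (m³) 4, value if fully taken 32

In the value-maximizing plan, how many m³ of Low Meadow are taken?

Best value per unit of size first: Twin Wells 32/4≈8, Riverbend 27/9≈3, Low Meadow 33/12≈2.75.
Twin Wells: take in full, 4 m³ for value 32 — 20 left.
All 9 m³ of Riverbend fit (value 27) — 11 remain.
Only 11 m³ remain; take 11/12 of Low Meadow for value 33×11/12 = 30.25.

11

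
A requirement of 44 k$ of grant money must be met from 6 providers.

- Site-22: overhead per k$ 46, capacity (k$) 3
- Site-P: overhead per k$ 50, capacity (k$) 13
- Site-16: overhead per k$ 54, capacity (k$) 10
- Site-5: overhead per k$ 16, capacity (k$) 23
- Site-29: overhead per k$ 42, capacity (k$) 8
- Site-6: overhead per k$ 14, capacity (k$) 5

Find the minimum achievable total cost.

1162

Fill from the cheapest provider first.
Site-6 (14): use full 5 ; 39 k$ to go.
Take 23 from Site-5 at 16 ; need 16 more.
Site-29 at 42: take all 8 k$ ; 8 still needed.
Site-22 (46): use full 3 ; 5 k$ to go.
Site-P (50): take the remaining 5 ; done.
Site-16: unused.
Cost = 5×14 + 23×16 + 8×42 + 3×46 + 5×50 = 1162.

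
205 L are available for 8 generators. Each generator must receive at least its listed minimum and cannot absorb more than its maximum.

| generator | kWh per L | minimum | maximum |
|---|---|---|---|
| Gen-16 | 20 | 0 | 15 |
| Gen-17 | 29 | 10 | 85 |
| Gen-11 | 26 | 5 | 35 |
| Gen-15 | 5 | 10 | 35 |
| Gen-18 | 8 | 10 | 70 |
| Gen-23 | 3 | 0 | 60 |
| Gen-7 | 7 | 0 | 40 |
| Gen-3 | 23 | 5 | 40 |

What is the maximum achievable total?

4805

Meeting every minimum uses 0+10+5+10+10+0+0+5 = 40 L, leaving 165.
Order the generators by kWh per L: Gen-17 29 > Gen-11 26 > Gen-3 23 > Gen-16 20 > Gen-18 8 > Gen-7 7 > Gen-15 5 > Gen-23 3.
Gen-17: +75 to 85 (cap) → 90 left.
Gen-11 takes 30 more to reach its cap of 35 → 60 left.
Gen-3 takes 35 more to reach its cap of 40 → 25 left.
Gen-16 takes 15 more to reach its cap of 15 → 10 left.
Only 10 left; Gen-18 takes them to reach 20.
Total = 20×15 + 29×85 + 26×35 + 5×10 + 8×20 + 23×40 = 4805.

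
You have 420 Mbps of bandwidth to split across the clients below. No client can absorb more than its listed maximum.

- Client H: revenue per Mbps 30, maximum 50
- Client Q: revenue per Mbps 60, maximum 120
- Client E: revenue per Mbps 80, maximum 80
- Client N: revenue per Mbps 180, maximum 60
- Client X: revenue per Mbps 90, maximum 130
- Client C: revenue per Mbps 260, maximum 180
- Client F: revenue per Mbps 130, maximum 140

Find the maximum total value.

Order the clients by revenue per Mbps: Client C 260 > Client N 180 > Client F 130 > Client X 90 > Client E 80 > Client Q 60 > Client H 30.
Give Client C 180 to hit its cap of 180 → 240 left.
Give Client N 60 to hit its cap of 60 → 180 left.
Give Client F 140 to hit its cap of 140 → 40 left.
Client X: +40 (room for 130) → 40. Pool exhausted.
Total = 180×60 + 90×40 + 260×180 + 130×140 = 79400.

79400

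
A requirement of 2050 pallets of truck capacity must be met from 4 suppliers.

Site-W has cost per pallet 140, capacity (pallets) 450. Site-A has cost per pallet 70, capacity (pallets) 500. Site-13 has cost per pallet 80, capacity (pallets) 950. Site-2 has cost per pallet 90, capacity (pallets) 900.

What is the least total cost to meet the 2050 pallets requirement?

Cheapest first:
Take 500 from Site-A at 70 — need 1550 more.
Site-13 (80): use full 950 — 600 pallets to go.
Take 600 from Site-2 at 90 to finish.
Site-W: unused.
Cost = 500×70 + 950×80 + 600×90 = 165000.

165000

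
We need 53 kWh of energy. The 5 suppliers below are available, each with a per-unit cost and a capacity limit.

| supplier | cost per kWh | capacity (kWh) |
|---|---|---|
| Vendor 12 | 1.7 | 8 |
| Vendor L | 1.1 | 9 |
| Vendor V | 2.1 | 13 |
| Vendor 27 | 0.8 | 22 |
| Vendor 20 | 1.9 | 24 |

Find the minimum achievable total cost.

Use suppliers in increasing cost order.
Take 22 from Vendor 27 at 0.8 → need 31 more.
Vendor L (1.1): use full 9 → 22 kWh to go.
Take 8 from Vendor 12 at 1.7 → need 14 more.
Take 14 from Vendor 20 at 1.9 to finish.
Vendor V: unused.
Cost = 22×0.8 + 9×1.1 + 8×1.7 + 14×1.9 = 67.7.

67.7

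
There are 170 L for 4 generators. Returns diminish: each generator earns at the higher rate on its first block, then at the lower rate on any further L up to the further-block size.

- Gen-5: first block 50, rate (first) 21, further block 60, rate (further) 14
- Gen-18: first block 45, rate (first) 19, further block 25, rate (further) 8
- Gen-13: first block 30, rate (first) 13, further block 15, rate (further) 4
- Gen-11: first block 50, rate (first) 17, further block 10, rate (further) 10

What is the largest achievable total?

Rank every tier by rate: Gen-5/first 21 > Gen-18/first 19 > Gen-11/first 17 > Gen-5/second 14 > Gen-13/first 13 > Gen-11/second 10 > Gen-18/second 8 > Gen-13/second 4.
Gen-5 first at 21: fill all 50 — 120 left.
Gen-18/first (19): +45 — 75 left.
Fill Gen-11 first block (50 at 17) — 25 left.
25 remain; put them into Gen-5 second at 14.
Total = 21×50 + 19×45 + 17×50 + 14×25 = 3105.

3105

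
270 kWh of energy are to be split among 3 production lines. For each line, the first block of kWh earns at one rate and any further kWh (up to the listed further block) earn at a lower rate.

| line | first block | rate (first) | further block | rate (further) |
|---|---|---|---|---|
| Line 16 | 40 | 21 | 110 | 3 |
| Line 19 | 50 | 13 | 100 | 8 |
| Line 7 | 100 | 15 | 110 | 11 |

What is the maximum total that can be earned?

3870

Rank every tier by rate: Line 16/first 21 > Line 7/first 15 > Line 19/first 13 > Line 7/second 11 > Line 19/second 8 > Line 16/second 3.
Line 16/first (21): +40 ; 230 left.
Fill Line 7 first block (100 at 15) ; 130 left.
Fill Line 19 first block (50 at 13) ; 80 left.
Line 7/second: +80 of 110 at 11; pool empty.
Total = 21×40 + 15×100 + 13×50 + 11×80 = 3870.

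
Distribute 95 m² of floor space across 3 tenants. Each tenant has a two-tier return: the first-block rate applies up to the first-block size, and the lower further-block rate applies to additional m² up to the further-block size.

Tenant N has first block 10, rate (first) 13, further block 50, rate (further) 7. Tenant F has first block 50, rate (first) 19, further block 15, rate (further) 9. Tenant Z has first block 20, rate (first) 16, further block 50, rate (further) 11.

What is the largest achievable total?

1565

Order all 6 blocks by rate: Tenant F/tier1 19 > Tenant Z/tier1 16 > Tenant N/tier1 13 > Tenant Z/tier2 11 > Tenant F/tier2 9 > Tenant N/tier2 7.
Tenant F tier1 at 19: fill all 50 — 45 left.
Fill Tenant Z tier1 block (20 at 16) — 25 left.
Fill Tenant N tier1 block (10 at 13) — 15 left.
Tenant Z/tier2: +15 of 50 at 11; pool empty.
Total = 19×50 + 16×20 + 13×10 + 11×15 = 1565.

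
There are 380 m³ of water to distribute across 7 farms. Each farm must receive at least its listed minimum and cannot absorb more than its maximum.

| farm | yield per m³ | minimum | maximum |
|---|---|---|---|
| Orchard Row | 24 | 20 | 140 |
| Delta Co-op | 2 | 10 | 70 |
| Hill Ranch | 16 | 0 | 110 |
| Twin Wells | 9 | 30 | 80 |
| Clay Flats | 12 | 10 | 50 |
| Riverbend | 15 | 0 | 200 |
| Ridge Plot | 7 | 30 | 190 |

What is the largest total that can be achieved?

6490

Meeting every minimum uses 20+10+0+30+10+0+30 = 100 m³, leaving 280.
Highest yield per m³ first: Orchard Row 24 > Hill Ranch 16 > Riverbend 15 > Clay Flats 12 > Twin Wells 9 > Ridge Plot 7 > Delta Co-op 2.
Give Orchard Row 120 more to hit its cap of 140 ; 160 left.
Hill Ranch takes 110 more to reach its cap of 110 ; 50 left.
Riverbend: +50 (room for 200) → 50. Pool exhausted.
Total = 24×140 + 2×10 + 16×110 + 9×30 + 12×10 + 15×50 + 7×30 = 6490.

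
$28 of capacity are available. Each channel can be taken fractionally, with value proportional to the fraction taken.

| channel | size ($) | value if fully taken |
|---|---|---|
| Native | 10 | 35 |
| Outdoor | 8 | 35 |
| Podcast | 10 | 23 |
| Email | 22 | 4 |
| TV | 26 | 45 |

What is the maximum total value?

93

Rank by value-to-size ratio: Outdoor 35/8≈4.38, Native 35/10≈3.5, Podcast 23/10≈2.3, TV 45/26≈1.73, Email 4/22≈0.182.
Take all of Outdoor (8 $, value 35) — 20 $ left.
Native: take in full, 10 $ for value 35 — 10 left.
Podcast: take in full, 10 $ for value 23 — 0 left.
Total value = 93.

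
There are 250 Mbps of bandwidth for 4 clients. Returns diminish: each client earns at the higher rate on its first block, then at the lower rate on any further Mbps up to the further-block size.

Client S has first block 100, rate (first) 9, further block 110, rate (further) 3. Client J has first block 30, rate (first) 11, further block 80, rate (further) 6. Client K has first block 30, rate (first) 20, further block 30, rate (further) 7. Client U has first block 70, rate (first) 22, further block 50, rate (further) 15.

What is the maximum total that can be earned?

3850

Treat each block as its own option and order by rate: Client U/first 22 > Client K/first 20 > Client U/second 15 > Client J/first 11 > Client S/first 9 > Client K/second 7 > Client J/second 6 > Client S/second 3.
Client U/first (22): +70 — 180 left.
Client K/first (20): +30 — 150 left.
Client U second at 15: fill all 50 — 100 left.
Client J/first (11): +30 — 70 left.
70 remain; put them into Client S first at 9.
Total = 22×70 + 20×30 + 15×50 + 11×30 + 9×70 = 3850.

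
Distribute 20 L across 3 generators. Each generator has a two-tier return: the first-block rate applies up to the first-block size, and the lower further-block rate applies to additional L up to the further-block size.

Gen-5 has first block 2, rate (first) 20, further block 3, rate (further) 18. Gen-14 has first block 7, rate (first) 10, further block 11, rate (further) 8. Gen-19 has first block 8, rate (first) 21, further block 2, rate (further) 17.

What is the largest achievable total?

Treat each block as its own option and order by rate: Gen-19/tier1 21 > Gen-5/tier1 20 > Gen-5/tier2 18 > Gen-19/tier2 17 > Gen-14/tier1 10 > Gen-14/tier2 8.
Gen-19 tier1 at 21: fill all 8 ; 12 left.
Gen-5 tier1 at 20: fill all 2 ; 10 left.
Gen-5 tier2 at 18: fill all 3 ; 7 left.
Fill Gen-19 tier2 block (2 at 17) ; 5 left.
Gen-14/tier1: +5 of 7 at 10; pool empty.
Total = 21×8 + 20×2 + 18×3 + 17×2 + 10×5 = 346.

346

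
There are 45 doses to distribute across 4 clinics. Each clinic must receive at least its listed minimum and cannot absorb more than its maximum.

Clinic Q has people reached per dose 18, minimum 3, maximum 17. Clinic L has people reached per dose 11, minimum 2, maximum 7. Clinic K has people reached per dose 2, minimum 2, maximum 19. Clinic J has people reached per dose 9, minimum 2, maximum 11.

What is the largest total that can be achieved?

Meeting every minimum uses 3+2+2+2 = 9 doses, leaving 36.
Rank by people reached per dose: Clinic Q 18 > Clinic L 11 > Clinic J 9 > Clinic K 2.
Give Clinic Q 14 more to hit its cap of 17 — 22 left.
Clinic L takes 5 more to reach its cap of 7 — 17 left.
Clinic J: +9 to 11 (cap) — 8 left.
Clinic K: +8 (room for 17) → 10. Pool exhausted.
Total = 18×17 + 11×7 + 2×10 + 9×11 = 502.

502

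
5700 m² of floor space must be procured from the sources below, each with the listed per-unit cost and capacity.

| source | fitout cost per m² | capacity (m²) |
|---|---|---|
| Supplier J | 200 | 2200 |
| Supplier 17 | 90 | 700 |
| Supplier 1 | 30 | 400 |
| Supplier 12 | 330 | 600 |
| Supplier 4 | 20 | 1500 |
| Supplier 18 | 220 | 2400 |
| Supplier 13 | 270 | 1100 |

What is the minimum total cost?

Fill from the cheapest source first.
Supplier 4 at 20: take all 1500 m² → 4200 still needed.
Take 400 from Supplier 1 at 30 → need 3800 more.
Supplier 17 (90): use full 700 → 3100 m² to go.
Take 2200 from Supplier J at 200 → need 900 more.
Take 900 from Supplier 18 at 220 to finish.
Supplier 13, Supplier 12: unused.
Cost = 1500×20 + 400×30 + 700×90 + 2200×200 + 900×220 = 743000.

743000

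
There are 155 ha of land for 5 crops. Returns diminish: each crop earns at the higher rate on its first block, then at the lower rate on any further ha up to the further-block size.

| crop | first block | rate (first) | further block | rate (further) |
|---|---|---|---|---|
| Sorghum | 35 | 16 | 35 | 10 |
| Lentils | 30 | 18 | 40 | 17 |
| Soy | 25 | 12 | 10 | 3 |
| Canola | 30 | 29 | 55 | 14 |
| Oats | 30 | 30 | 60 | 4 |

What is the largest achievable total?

Treat each block as its own option and order by rate: Oats/first 30 > Canola/first 29 > Lentils/first 18 > Lentils/second 17 > Sorghum/first 16 > Canola/second 14 > Soy/first 12 > Sorghum/second 10 > Oats/second 4 > Soy/second 3.
Oats first at 30: fill all 30 — 125 left.
Canola/first (29): +30 — 95 left.
Fill Lentils first block (30 at 18) — 65 left.
Lentils/second (17): +40 — 25 left.
Sorghum/first: +25 of 35 at 16; pool empty.
Total = 30×30 + 29×30 + 18×30 + 17×40 + 16×25 = 3390.

3390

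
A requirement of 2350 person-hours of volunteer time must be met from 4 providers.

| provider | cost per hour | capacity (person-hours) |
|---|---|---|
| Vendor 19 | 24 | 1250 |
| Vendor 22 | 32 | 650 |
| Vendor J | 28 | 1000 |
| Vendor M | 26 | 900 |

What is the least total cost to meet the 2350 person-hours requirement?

59000

Use providers in increasing cost order.
Vendor 19 (24): use full 1250 — 1100 person-hours to go.
Vendor M (26): use full 900 — 200 person-hours to go.
Vendor J (28): take the remaining 200 — done.
Vendor 22: unused.
Cost = 1250×24 + 900×26 + 200×28 = 59000.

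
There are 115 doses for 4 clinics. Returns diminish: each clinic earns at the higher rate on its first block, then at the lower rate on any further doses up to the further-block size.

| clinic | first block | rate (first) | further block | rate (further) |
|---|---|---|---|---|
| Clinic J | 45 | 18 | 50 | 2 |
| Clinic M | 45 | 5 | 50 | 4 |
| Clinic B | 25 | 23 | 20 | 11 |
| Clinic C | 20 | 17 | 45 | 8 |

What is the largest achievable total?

1985

Order all 8 blocks by rate: Clinic B/first 23 > Clinic J/first 18 > Clinic C/first 17 > Clinic B/second 11 > Clinic C/second 8 > Clinic M/first 5 > Clinic M/second 4 > Clinic J/second 2.
Clinic B/first (23): +25 — 90 left.
Clinic J first at 18: fill all 45 — 45 left.
Clinic C/first (17): +20 — 25 left.
Clinic B second at 11: fill all 20 — 5 left.
Clinic C second at 8: only 5 left, fill 5.
Total = 23×25 + 18×45 + 17×20 + 11×20 + 8×5 = 1985.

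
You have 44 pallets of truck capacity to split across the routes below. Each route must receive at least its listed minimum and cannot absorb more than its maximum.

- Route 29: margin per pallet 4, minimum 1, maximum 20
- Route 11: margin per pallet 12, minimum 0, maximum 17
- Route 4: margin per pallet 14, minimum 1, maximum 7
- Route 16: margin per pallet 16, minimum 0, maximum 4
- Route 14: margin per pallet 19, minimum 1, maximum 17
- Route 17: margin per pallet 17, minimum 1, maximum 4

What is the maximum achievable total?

Meeting every minimum uses 1+0+1+0+1+1 = 4 pallets, leaving 40.
Highest margin per pallet first: Route 14 19 > Route 17 17 > Route 16 16 > Route 4 14 > Route 11 12 > Route 29 4.
Route 14 takes 16 more to reach its cap of 17 ; 24 left.
Give Route 17 3 more to hit its cap of 4 ; 21 left.
Route 16 takes 4 more to reach its cap of 4 ; 17 left.
Route 4 takes 6 more to reach its cap of 7 ; 11 left.
Only 11 left; Route 11 takes them to reach 11.
Total = 4×1 + 12×11 + 14×7 + 16×4 + 19×17 + 17×4 = 689.

689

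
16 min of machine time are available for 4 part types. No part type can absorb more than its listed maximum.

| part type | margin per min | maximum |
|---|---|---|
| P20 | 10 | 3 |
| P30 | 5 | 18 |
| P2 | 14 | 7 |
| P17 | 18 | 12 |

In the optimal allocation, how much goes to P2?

Rank by margin per min: P17 18 > P2 14 > P20 10 > P30 5.
Give P17 12 to hit its cap of 12 → 4 left.
P2: +4 (room for 7) → 4. Pool exhausted.

4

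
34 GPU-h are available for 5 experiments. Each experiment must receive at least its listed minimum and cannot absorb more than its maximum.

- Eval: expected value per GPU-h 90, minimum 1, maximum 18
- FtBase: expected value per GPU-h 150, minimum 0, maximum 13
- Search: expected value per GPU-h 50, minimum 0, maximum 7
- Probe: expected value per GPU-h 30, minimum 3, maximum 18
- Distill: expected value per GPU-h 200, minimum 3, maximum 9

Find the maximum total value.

Meeting every minimum uses 1+0+0+3+3 = 7 GPU-h, leaving 27.
Rank by expected value per GPU-h: Distill 200 > FtBase 150 > Eval 90 > Search 50 > Probe 30.
Distill takes 6 more to reach its cap of 9 ; 21 left.
FtBase takes 13 more to reach its cap of 13 ; 8 left.
Eval: +8 (room for 17) → 9. Pool exhausted.
Total = 90×9 + 150×13 + 30×3 + 200×9 = 4650.

4650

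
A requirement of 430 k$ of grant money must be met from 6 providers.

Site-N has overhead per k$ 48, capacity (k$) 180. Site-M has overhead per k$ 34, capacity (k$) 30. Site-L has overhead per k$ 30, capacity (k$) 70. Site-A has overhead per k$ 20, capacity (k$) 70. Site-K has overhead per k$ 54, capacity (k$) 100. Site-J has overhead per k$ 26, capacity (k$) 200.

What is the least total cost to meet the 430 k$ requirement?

12600

Use providers in increasing cost order.
Site-A at 20: take all 70 k$ → 360 still needed.
Site-J (26): use full 200 → 160 k$ to go.
Take 70 from Site-L at 30 → need 90 more.
Site-M at 34: take all 30 k$ → 60 still needed.
Take 60 from Site-N at 48 to finish.
Site-K: unused.
Cost = 70×20 + 200×26 + 70×30 + 30×34 + 60×48 = 12600.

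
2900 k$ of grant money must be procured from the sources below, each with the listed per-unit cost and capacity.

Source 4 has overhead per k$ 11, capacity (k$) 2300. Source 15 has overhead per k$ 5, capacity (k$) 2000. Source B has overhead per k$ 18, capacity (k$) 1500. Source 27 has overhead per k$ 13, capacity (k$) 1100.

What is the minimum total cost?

Use sources in increasing cost order.
Take 2000 from Source 15 at 5 → need 900 more.
Take 900 from Source 4 at 11 to finish.
Source 27, Source B: unused.
Cost = 2000×5 + 900×11 = 19900.

19900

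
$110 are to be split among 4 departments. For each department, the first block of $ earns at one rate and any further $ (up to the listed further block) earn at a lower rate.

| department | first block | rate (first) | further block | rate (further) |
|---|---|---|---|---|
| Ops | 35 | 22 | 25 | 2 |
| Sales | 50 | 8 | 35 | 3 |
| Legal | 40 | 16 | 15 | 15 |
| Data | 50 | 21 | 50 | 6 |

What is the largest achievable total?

Treat each block as its own option and order by rate: Ops/T1 22 > Data/T1 21 > Legal/T1 16 > Legal/T2 15 > Sales/T1 8 > Data/T2 6 > Sales/T2 3 > Ops/T2 2.
Ops T1 at 22: fill all 35 — 75 left.
Data/T1 (21): +50 — 25 left.
Legal T1 at 16: only 25 left, fill 25.
Total = 22×35 + 21×50 + 16×25 = 2220.

2220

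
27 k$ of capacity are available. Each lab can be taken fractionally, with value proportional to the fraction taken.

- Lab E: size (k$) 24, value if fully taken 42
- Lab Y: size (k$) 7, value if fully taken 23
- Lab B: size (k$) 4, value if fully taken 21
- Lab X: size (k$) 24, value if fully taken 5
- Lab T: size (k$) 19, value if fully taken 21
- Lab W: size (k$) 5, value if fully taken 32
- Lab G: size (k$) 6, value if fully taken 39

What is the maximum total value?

123.75

Sort by value density: Lab G 39/6≈6.5, Lab W 32/5≈6.4, Lab B 21/4≈5.25, Lab Y 23/7≈3.29, Lab E 42/24≈1.75, Lab T 21/19≈1.11, Lab X 5/24≈0.208.
Take all of Lab G (6 k$, value 39) — 21 k$ left.
All 5 k$ of Lab W fit (value 32) — 16 remain.
Lab B: take in full, 4 k$ for value 21 — 12 left.
Take all of Lab Y (7 k$, value 23) — 5 k$ left.
5 k$ left: a 5/24 share of Lab E gives 42×5/24 = 8.75.
Total value = 123.75.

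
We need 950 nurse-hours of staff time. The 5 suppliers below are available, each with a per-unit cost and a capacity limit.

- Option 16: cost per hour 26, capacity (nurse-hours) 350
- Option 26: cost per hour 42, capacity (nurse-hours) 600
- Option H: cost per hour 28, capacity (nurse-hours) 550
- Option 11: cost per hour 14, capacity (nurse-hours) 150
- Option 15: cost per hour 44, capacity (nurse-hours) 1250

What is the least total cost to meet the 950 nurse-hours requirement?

Use suppliers in increasing cost order.
Option 11 at 14: take all 150 nurse-hours ; 800 still needed.
Take 350 from Option 16 at 26 ; need 450 more.
Option H (28): take the remaining 450 ; done.
Option 26, Option 15: unused.
Cost = 150×14 + 350×26 + 450×28 = 23800.

23800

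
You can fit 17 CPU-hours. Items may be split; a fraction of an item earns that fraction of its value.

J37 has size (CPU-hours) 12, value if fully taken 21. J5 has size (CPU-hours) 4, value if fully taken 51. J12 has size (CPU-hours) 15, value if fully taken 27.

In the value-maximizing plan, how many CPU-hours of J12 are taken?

Best value per unit of size first: J5 51/4≈12.8, J12 27/15≈1.8, J37 21/12≈1.75.
All 4 CPU-hours of J5 fit (value 51) ; 13 remain.
13 CPU-hours left: a 13/15 share of J12 gives 27×13/15 = 23.4.

13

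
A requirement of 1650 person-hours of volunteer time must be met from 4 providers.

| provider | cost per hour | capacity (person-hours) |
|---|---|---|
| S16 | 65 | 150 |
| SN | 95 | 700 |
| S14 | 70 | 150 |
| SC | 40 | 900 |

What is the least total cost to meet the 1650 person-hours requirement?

99000

Fill from the cheapest provider first.
SC (40): use full 900 — 750 person-hours to go.
Take 150 from S16 at 65 — need 600 more.
Take 150 from S14 at 70 — need 450 more.
Take 450 from SN at 95 to finish.
Cost = 900×40 + 150×65 + 150×70 + 450×95 = 99000.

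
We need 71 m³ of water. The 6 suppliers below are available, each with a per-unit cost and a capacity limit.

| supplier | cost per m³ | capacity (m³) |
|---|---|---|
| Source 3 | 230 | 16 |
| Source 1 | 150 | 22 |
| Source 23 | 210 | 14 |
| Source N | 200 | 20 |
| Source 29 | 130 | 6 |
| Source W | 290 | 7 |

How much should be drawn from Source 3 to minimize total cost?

9

Cheapest first:
Take 6 from Source 29 at 130 → need 65 more.
Source 1 at 150: take all 22 m³ → 43 still needed.
Source N at 200: take all 20 m³ → 23 still needed.
Source 23 (210): use full 14 → 9 m³ to go.
Source 3 (230): take the remaining 9 → done.
Source W: unused.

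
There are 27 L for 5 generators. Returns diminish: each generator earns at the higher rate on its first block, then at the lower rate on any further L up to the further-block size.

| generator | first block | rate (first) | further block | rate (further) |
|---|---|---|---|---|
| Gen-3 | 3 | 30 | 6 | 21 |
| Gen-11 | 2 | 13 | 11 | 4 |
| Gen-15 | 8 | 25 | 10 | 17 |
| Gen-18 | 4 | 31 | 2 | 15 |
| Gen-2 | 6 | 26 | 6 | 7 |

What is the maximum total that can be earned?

Rank every tier by rate: Gen-18/first 31 > Gen-3/first 30 > Gen-2/first 26 > Gen-15/first 25 > Gen-3/second 21 > Gen-15/second 17 > Gen-18/second 15 > Gen-11/first 13 > Gen-2/second 7 > Gen-11/second 4.
Gen-18/first (31): +4 → 23 left.
Gen-3/first (30): +3 → 20 left.
Fill Gen-2 first block (6 at 26) → 14 left.
Gen-15/first (25): +8 → 6 left.
Gen-3 second at 21: fill all 6 → 0 left.
Total = 31×4 + 30×3 + 26×6 + 25×8 + 21×6 = 696.

696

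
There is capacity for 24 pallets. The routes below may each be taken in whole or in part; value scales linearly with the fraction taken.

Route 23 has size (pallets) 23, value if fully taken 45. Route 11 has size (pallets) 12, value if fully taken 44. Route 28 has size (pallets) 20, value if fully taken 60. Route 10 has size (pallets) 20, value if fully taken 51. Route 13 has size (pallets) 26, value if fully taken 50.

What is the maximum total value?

80

Rank by value-to-size ratio: Route 11 44/12≈3.67, Route 28 60/20≈3, Route 10 51/20≈2.55, Route 23 45/23≈1.96, Route 13 50/26≈1.92.
Take all of Route 11 (12 pallets, value 44) — 12 pallets left.
Only 12 pallets remain; take 12/20 of Route 28 for value 60×12/20 = 36.
Total value = 80.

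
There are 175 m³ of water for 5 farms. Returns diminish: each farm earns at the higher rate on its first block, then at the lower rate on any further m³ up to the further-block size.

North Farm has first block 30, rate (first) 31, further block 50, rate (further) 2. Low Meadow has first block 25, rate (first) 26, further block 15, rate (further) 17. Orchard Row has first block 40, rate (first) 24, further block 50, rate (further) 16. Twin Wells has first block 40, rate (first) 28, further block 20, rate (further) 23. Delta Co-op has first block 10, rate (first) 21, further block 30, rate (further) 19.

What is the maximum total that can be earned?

4520

Treat each block as its own option and order by rate: North Farm/T1 31 > Twin Wells/T1 28 > Low Meadow/T1 26 > Orchard Row/T1 24 > Twin Wells/T2 23 > Delta Co-op/T1 21 > Delta Co-op/T2 19 > Low Meadow/T2 17 > Orchard Row/T2 16 > North Farm/T2 2.
North Farm/T1 (31): +30 → 145 left.
Fill Twin Wells T1 block (40 at 28) → 105 left.
Low Meadow/T1 (26): +25 → 80 left.
Orchard Row/T1 (24): +40 → 40 left.
Twin Wells/T2 (23): +20 → 20 left.
Delta Co-op T1 at 21: fill all 10 → 10 left.
Delta Co-op T2 at 19: only 10 left, fill 10.
Total = 31×30 + 28×40 + 26×25 + 24×40 + 23×20 + 21×10 + 19×10 = 4520.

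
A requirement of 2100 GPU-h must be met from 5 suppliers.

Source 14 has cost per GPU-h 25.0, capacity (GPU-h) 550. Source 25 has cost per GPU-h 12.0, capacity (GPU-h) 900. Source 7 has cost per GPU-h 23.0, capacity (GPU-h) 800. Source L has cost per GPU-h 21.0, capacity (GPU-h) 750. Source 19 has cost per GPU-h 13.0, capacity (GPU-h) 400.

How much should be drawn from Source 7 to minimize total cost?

50

Fill from the cheapest supplier first.
Take 900 from Source 25 at 12.0 → need 1200 more.
Take 400 from Source 19 at 13.0 → need 800 more.
Source L (21.0): use full 750 → 50 GPU-h to go.
Source 7 at 23.0: take 50 of its 800 → requirement met.
Source 14: unused.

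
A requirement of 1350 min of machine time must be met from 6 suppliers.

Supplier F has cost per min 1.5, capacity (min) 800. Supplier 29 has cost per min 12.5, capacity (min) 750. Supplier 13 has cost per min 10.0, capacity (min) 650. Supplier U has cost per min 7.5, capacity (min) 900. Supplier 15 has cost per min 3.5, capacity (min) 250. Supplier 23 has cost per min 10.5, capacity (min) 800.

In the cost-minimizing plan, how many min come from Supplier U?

Fill from the cheapest supplier first.
Supplier F (1.5): use full 800 — 550 min to go.
Supplier 15 (3.5): use full 250 — 300 min to go.
Supplier U (7.5): take the remaining 300 — done.
Supplier 13, Supplier 23, Supplier 29: unused.

300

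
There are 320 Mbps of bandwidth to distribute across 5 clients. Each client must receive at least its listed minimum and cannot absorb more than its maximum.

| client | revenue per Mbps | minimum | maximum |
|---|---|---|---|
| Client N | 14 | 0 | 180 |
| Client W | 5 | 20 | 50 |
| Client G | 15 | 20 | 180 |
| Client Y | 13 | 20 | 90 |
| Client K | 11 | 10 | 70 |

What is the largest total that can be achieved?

4430

Meeting every minimum uses 0+20+20+20+10 = 70 Mbps, leaving 250.
Highest revenue per Mbps first: Client G 15 > Client N 14 > Client Y 13 > Client K 11 > Client W 5.
Client G takes 160 more to reach its cap of 180 — 90 left.
Client N: +90 (room for 180) → 90. Pool exhausted.
Total = 14×90 + 5×20 + 15×180 + 13×20 + 11×10 = 4430.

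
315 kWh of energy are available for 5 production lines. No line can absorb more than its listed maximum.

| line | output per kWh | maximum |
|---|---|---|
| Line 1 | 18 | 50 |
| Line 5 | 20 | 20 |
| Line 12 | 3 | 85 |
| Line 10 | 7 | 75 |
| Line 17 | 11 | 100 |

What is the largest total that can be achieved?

Rank by output per kWh: Line 5 20 > Line 1 18 > Line 17 11 > Line 10 7 > Line 12 3.
Line 5 takes 20 to reach its cap of 20 — 295 left.
Give Line 1 50 to hit its cap of 50 — 245 left.
Give Line 17 100 to hit its cap of 100 — 145 left.
Give Line 10 75 to hit its cap of 75 — 70 left.
Only 70 left; Line 12 takes them to reach 70.
Total = 18×50 + 20×20 + 3×70 + 7×75 + 11×100 = 3135.

3135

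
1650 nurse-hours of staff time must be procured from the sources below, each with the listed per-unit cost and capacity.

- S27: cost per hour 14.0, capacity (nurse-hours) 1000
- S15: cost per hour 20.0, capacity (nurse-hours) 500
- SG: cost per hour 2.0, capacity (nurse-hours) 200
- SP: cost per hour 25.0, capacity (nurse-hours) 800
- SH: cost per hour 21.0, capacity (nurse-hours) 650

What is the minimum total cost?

Use sources in increasing cost order.
Take 200 from SG at 2.0 ; need 1450 more.
S27 at 14.0: take all 1000 nurse-hours ; 450 still needed.
S15 at 20.0: take 450 of its 500 ; requirement met.
SH, SP: unused.
Cost = 200×2.0 + 1000×14.0 + 450×20.0 = 23400.

23400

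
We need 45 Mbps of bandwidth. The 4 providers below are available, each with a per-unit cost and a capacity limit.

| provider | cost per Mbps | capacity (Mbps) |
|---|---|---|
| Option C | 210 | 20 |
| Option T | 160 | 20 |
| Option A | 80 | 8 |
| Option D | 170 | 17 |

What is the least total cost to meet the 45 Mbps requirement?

Fill from the cheapest provider first.
Option A (80): use full 8 ; 37 Mbps to go.
Option T at 160: take all 20 Mbps ; 17 still needed.
Option D (170): use full 17 ; 0 Mbps to go.
Option C: unused.
Cost = 8×80 + 20×160 + 17×170 = 6730.

6730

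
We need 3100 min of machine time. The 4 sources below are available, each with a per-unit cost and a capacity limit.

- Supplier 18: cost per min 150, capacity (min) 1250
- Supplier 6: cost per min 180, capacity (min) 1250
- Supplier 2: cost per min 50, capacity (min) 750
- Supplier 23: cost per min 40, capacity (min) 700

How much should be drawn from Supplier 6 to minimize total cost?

400

Fill from the cheapest source first.
Supplier 23 (40): use full 700 — 2400 min to go.
Supplier 2 at 50: take all 750 min — 1650 still needed.
Take 1250 from Supplier 18 at 150 — need 400 more.
Supplier 6 (180): take the remaining 400 — done.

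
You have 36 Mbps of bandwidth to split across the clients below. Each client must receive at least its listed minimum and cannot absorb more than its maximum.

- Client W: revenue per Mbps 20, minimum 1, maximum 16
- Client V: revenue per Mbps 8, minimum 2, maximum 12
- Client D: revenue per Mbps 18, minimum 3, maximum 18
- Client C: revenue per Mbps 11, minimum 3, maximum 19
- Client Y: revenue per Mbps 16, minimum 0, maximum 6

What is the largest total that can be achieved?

639

Meeting every minimum uses 1+2+3+3+0 = 9 Mbps, leaving 27.
Highest revenue per Mbps first: Client W 20 > Client D 18 > Client Y 16 > Client C 11 > Client V 8.
Give Client W 15 more to hit its cap of 16 — 12 left.
Only 12 left; Client D takes them to reach 15.
Total = 20×16 + 8×2 + 18×15 + 11×3 = 639.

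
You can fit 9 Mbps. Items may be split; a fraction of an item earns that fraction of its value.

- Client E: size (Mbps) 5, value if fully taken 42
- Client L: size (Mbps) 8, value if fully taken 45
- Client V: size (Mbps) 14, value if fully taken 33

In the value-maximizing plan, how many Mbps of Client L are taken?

Rank by value-to-size ratio: Client E 42/5≈8.4, Client L 45/8≈5.62, Client V 33/14≈2.36.
All 5 Mbps of Client E fit (value 42) → 4 remain.
Fill the last 4 Mbps with part of Client L: 4/8 of it earns 22.5.

4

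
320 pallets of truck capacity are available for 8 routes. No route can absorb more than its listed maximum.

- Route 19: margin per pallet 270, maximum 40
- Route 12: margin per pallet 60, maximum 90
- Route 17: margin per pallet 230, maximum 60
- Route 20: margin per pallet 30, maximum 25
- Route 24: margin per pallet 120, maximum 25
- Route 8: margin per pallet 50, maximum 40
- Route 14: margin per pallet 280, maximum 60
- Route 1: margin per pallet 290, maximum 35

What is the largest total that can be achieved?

Order the routes by margin per pallet: Route 1 290 > Route 14 280 > Route 19 270 > Route 17 230 > Route 24 120 > Route 12 60 > Route 8 50 > Route 20 30.
Give Route 1 35 to hit its cap of 35 ; 285 left.
Route 14 takes 60 to reach its cap of 60 ; 225 left.
Route 19 takes 40 to reach its cap of 40 ; 185 left.
Give Route 17 60 to hit its cap of 60 ; 125 left.
Route 24 takes 25 to reach its cap of 25 ; 100 left.
Route 12 takes 90 to reach its cap of 90 ; 10 left.
Route 8 has room for 40 but only 10 remain, so it gets 10.
Total = 270×40 + 60×90 + 230×60 + 120×25 + 50×10 + 280×60 + 290×35 = 60450.

60450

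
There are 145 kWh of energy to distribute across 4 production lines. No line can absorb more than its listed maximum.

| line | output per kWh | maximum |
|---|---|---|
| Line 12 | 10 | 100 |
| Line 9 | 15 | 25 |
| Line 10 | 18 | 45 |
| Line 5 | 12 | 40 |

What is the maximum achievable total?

Order the production lines by output per kWh: Line 10 18 > Line 9 15 > Line 5 12 > Line 12 10.
Give Line 10 45 to hit its cap of 45 ; 100 left.
Line 9 takes 25 to reach its cap of 25 ; 75 left.
Give Line 5 40 to hit its cap of 40 ; 35 left.
Only 35 left; Line 12 takes them to reach 35.
Total = 10×35 + 15×25 + 18×45 + 12×40 = 2015.

2015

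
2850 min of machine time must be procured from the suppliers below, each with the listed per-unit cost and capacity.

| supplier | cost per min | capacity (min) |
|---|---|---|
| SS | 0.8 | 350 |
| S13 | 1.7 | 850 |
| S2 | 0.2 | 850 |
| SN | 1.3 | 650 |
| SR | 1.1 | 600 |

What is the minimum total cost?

2635

Fill from the cheapest supplier first.
S2 (0.2): use full 850 → 2000 min to go.
Take 350 from SS at 0.8 → need 1650 more.
Take 600 from SR at 1.1 → need 1050 more.
SN at 1.3: take all 650 min → 400 still needed.
S13 (1.7): take the remaining 400 → done.
Cost = 850×0.2 + 350×0.8 + 600×1.1 + 650×1.3 + 400×1.7 = 2635.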